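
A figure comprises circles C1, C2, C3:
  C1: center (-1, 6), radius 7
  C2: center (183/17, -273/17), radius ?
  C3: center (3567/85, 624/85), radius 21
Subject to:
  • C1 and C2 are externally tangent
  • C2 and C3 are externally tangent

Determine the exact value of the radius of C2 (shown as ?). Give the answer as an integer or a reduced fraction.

18

1. [ext C1·C2]  r_C2² + 14r_C2 − 576 = 0  ⇒  r_C2 = 18 (r>0 drops 1)
2. [ext C2·C3]  r_C2² + 42r_C2 − 1080 = 0  ⇒  r_C2 = 18 (r>0 drops 1)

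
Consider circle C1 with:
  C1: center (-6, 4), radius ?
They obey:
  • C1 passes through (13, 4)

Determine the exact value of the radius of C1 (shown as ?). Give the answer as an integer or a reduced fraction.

19

1. [C1∋P]  r_C1² − 361 = 0  ⇒  r_C1 = 19 (r>0 drops 1)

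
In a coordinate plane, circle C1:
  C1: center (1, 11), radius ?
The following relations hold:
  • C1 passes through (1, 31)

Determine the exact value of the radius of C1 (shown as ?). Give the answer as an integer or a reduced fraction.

20

1. [C1∋P]  r_C1² − 400 = 0  ⇒  r_C1 = 20 (r>0 drops 1)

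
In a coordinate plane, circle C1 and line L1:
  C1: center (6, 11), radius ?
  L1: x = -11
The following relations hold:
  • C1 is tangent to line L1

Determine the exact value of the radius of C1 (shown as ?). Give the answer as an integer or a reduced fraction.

1. [C1‖L1]  r_C1² − 289 = 0  ⇒  r_C1 = 17 (r>0 drops 1)

17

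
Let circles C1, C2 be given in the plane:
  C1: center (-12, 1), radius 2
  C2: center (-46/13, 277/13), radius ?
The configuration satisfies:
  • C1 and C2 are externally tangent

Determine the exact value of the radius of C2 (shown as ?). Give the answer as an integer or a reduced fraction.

1. [ext C1·C2]  r_C2² + 4r_C2 − 480 = 0  ⇒  r_C2 = 20 (r>0 drops 1)

20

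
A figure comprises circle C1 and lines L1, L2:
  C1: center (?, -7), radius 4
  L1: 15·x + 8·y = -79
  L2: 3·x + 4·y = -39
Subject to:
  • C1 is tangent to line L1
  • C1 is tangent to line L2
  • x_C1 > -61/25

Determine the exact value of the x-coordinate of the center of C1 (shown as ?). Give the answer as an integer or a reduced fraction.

3

1. [C1‖L1]  x_C1² + (46/15)x_C1 − 91/5 = 0  ⇒  x_C1 = -91/15 or 3
2. [C1‖L2]  x_C1² + (22/3)x_C1 − 31 = 0  ⇒  x_C1 = -31/3 or 3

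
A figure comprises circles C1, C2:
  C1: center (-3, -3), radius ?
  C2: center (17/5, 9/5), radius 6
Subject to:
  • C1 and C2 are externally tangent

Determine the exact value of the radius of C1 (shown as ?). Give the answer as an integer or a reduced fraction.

2

1. [ext C1·C2]  r_C1² + 12r_C1 − 28 = 0  ⇒  r_C1 = 2 (r>0 drops 1)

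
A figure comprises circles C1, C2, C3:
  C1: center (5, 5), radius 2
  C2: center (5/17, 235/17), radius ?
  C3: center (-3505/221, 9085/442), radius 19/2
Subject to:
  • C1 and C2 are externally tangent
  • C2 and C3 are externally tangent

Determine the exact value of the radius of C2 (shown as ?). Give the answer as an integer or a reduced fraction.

1. [ext C1·C2]  r_C2² + 4r_C2 − 96 = 0  ⇒  r_C2 = 8 (r>0 drops 1)
2. [ext C2·C3]  r_C2² + 19r_C2 − 216 = 0  ⇒  r_C2 = 8 (r>0 drops 1)

8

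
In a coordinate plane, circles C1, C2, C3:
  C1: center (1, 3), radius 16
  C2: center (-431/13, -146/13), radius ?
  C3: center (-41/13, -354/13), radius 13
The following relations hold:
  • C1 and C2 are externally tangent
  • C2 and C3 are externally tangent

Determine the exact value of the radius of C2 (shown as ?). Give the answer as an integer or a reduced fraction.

21

1. [ext C1·C2]  r_C2² + 32r_C2 − 1113 = 0  ⇒  r_C2 = 21 (r>0 drops 1)
2. [ext C2·C3]  r_C2² + 26r_C2 − 987 = 0  ⇒  r_C2 = 21 (r>0 drops 1)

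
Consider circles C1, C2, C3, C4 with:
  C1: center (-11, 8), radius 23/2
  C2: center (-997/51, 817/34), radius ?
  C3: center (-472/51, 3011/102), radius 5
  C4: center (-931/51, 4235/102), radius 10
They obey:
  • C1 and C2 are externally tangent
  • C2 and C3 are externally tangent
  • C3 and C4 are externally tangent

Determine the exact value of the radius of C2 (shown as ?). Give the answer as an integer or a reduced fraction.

1. [ext C1·C2]  r_C2² + 23r_C2 − 1780/9 = 0  ⇒  r_C2 = 20/3 (r>0 drops 1)
2. [ext C2·C3]  r_C2² + 10r_C2 − 1000/9 = 0  ⇒  r_C2 = 20/3 (r>0 drops 1)

20/3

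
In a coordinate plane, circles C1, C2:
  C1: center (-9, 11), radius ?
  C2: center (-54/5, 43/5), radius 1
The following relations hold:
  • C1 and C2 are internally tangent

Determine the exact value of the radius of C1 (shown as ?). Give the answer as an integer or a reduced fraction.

1. [int C1,C2]  r_C1² − 2r_C1 − 8 = 0  ⇒  r_C1 = 4 (r>0 drops 1)

4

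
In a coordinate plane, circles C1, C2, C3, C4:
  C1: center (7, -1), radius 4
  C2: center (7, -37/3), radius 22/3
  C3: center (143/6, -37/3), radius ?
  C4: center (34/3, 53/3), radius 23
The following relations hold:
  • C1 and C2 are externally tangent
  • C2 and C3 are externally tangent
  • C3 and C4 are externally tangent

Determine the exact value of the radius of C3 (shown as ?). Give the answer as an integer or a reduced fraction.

1. [ext C2·C3]  r_C3² + (44/3)r_C3 − 2755/12 = 0  ⇒  r_C3 = 19/2 (r>0 drops 1)
2. [ext C3·C4]  r_C3² + 46r_C3 − 2109/4 = 0  ⇒  r_C3 = 19/2 (r>0 drops 1)

19/2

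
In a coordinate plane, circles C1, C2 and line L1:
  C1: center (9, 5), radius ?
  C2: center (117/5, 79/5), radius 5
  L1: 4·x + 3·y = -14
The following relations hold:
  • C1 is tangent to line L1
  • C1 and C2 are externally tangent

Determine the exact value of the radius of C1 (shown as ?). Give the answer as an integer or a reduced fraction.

1. [C1‖L1]  r_C1² − 169 = 0  ⇒  r_C1 = 13 (r>0 drops 1)
2. [ext C1·C2]  r_C1² + 10r_C1 − 299 = 0  ⇒  r_C1 = 13 (r>0 drops 1)

13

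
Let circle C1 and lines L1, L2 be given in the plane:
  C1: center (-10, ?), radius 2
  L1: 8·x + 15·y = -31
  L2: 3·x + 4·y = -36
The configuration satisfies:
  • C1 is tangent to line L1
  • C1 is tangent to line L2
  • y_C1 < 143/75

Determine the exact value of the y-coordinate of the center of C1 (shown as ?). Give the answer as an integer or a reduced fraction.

1

1. [C1‖L1]  y_C1² − (98/15)y_C1 + 83/15 = 0  ⇒  y_C1 = 1 or 83/15
2. [C1‖L2]  y_C1² + 3y_C1 − 4 = 0  ⇒  y_C1 = -4 or 1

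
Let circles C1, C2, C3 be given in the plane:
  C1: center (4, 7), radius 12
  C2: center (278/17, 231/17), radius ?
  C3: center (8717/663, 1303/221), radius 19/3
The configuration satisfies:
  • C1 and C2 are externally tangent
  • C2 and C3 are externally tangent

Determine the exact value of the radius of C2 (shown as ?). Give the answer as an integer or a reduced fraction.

1. [ext C1·C2]  r_C2² + 24r_C2 − 52 = 0  ⇒  r_C2 = 2 (r>0 drops 1)
2. [ext C2·C3]  r_C2² + (38/3)r_C2 − 88/3 = 0  ⇒  r_C2 = 2 (r>0 drops 1)

2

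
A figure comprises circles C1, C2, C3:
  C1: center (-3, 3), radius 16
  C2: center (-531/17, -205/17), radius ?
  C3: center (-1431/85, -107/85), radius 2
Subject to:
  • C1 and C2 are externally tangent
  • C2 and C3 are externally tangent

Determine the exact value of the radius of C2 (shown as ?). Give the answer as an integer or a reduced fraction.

1. [ext C1·C2]  r_C2² + 32r_C2 − 768 = 0  ⇒  r_C2 = 16 (r>0 drops 1)
2. [ext C2·C3]  r_C2² + 4r_C2 − 320 = 0  ⇒  r_C2 = 16 (r>0 drops 1)

16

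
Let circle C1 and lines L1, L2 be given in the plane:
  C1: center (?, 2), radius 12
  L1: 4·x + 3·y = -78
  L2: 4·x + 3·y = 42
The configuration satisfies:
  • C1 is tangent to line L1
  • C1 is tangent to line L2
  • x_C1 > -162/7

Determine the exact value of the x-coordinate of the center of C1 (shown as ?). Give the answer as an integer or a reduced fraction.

1. [C1‖L1]  x_C1² + 42x_C1 + 216 = 0  ⇒  x_C1 = -36 or -6
2. [C1‖L2]  x_C1² − 18x_C1 − 144 = 0  ⇒  x_C1 = -6 or 24

-6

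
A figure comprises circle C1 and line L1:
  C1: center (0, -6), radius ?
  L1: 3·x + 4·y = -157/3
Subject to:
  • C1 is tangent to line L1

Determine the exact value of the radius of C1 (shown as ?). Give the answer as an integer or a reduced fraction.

1. [C1‖L1]  r_C1² − 289/9 = 0  ⇒  r_C1 = 17/3 (r>0 drops 1)

17/3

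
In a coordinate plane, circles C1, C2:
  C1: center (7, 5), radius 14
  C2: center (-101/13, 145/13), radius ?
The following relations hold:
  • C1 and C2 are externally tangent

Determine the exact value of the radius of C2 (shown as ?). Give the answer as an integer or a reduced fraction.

2

1. [ext C1·C2]  r_C2² + 28r_C2 − 60 = 0  ⇒  r_C2 = 2 (r>0 drops 1)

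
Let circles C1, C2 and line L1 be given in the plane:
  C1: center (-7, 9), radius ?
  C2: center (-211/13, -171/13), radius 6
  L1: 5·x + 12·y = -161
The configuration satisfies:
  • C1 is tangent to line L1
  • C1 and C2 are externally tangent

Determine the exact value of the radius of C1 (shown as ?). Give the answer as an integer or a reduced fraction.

1. [C1‖L1]  r_C1² − 324 = 0  ⇒  r_C1 = 18 (r>0 drops 1)
2. [ext C1·C2]  r_C1² + 12r_C1 − 540 = 0  ⇒  r_C1 = 18 (r>0 drops 1)

18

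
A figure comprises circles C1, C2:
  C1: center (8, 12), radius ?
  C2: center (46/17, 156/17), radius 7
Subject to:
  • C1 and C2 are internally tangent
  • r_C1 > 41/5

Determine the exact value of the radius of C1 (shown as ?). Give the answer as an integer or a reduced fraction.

1. [int C1,C2]  r_C1² − 14r_C1 + 13 = 0  ⇒  r_C1 = 1 or 13
2. given r_C1 > 41/5: keep 13

13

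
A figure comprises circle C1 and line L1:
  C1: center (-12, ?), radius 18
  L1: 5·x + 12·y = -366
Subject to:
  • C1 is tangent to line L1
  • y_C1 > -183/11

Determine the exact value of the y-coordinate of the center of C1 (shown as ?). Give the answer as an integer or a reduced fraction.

1. [C1‖L1]  y_C1² + 51y_C1 + 270 = 0  ⇒  y_C1 = -45 or -6
2. given y_C1 > -183/11: keep -6

-6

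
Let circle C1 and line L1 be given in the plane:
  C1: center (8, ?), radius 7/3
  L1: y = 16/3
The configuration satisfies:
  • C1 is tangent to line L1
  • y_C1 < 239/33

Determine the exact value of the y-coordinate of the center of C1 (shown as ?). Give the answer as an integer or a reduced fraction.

3

1. [C1‖L1]  y_C1² − (32/3)y_C1 + 23 = 0  ⇒  y_C1 = 3 or 23/3
2. given y_C1 < 239/33: keep 3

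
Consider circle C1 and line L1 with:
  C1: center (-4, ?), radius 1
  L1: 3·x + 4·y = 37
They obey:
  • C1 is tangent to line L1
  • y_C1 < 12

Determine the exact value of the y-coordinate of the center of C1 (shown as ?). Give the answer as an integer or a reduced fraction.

11

1. [C1‖L1]  y_C1² − (49/2)y_C1 + 297/2 = 0  ⇒  y_C1 = 11 or 27/2
2. given y_C1 < 12: keep 11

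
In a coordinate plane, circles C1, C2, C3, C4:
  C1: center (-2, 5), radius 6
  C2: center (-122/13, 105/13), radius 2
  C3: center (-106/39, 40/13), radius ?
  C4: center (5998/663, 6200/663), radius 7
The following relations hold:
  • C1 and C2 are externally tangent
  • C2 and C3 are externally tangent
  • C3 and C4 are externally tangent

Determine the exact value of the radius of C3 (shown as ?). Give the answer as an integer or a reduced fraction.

1. [ext C2·C3]  r_C3² + 4r_C3 − 589/9 = 0  ⇒  r_C3 = 19/3 (r>0 drops 1)
2. [ext C3·C4]  r_C3² + 14r_C3 − 1159/9 = 0  ⇒  r_C3 = 19/3 (r>0 drops 1)

19/3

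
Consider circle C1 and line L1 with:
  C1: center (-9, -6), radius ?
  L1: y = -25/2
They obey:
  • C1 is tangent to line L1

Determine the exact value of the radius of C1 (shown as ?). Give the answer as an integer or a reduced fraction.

1. [C1‖L1]  r_C1² − 169/4 = 0  ⇒  r_C1 = 13/2 (r>0 drops 1)

13/2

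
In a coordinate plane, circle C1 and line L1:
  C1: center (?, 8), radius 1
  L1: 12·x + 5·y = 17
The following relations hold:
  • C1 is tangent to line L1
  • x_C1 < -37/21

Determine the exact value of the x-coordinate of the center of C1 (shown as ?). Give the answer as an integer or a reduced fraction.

-3

1. [C1‖L1]  x_C1² + (23/6)x_C1 + 5/2 = 0  ⇒  x_C1 = -3 or -5/6
2. given x_C1 < -37/21: keep -3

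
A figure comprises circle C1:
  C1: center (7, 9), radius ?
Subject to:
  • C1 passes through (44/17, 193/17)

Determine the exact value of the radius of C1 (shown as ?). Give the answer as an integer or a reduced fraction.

1. [C1∋P]  r_C1² − 25 = 0  ⇒  r_C1 = 5 (r>0 drops 1)

5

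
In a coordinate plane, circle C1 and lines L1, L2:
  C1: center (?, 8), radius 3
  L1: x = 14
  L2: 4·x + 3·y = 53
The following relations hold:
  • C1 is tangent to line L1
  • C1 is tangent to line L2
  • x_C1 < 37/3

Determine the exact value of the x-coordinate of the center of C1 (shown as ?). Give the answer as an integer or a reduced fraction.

11

1. [C1‖L1]  x_C1² − 28x_C1 + 187 = 0  ⇒  x_C1 = 11 or 17
2. [C1‖L2]  x_C1² − (29/2)x_C1 + 77/2 = 0  ⇒  x_C1 = 7/2 or 11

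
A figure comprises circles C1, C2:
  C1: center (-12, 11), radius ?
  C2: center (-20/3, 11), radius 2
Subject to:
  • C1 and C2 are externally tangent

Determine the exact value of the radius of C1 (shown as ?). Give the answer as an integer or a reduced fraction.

1. [ext C1·C2]  r_C1² + 4r_C1 − 220/9 = 0  ⇒  r_C1 = 10/3 (r>0 drops 1)

10/3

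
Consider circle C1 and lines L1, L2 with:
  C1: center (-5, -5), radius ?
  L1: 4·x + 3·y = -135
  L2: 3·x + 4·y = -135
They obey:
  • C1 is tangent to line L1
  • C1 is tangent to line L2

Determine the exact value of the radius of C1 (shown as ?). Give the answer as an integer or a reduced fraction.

1. [C1‖L1]  r_C1² − 400 = 0  ⇒  r_C1 = 20 (r>0 drops 1)
2. [C1‖L2]  r_C1² − 400 = 0  ⇒  r_C1 = 20 (r>0 drops 1)

20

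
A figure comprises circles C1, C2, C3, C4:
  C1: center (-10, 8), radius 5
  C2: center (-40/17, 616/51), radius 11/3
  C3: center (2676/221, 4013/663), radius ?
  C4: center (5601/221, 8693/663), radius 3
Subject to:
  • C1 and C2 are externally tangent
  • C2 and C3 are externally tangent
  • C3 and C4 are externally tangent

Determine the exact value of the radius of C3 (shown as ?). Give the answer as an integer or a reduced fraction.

1. [ext C2·C3]  r_C3² + (22/3)r_C3 − 232 = 0  ⇒  r_C3 = 12 (r>0 drops 1)
2. [ext C3·C4]  r_C3² + 6r_C3 − 216 = 0  ⇒  r_C3 = 12 (r>0 drops 1)

12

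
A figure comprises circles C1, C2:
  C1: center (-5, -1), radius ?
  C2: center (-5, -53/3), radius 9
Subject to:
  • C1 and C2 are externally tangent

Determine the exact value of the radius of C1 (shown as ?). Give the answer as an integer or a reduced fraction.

23/3

1. [ext C1·C2]  r_C1² + 18r_C1 − 1771/9 = 0  ⇒  r_C1 = 23/3 (r>0 drops 1)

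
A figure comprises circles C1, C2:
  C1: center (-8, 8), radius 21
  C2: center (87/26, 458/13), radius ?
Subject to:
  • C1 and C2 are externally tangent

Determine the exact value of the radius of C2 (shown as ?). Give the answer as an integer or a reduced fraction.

17/2

1. [ext C1·C2]  r_C2² + 42r_C2 − 1717/4 = 0  ⇒  r_C2 = 17/2 (r>0 drops 1)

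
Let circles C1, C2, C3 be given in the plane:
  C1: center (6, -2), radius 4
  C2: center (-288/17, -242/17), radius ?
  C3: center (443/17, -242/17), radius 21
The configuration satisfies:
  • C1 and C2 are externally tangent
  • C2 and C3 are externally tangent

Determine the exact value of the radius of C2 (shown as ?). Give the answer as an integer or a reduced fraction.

1. [ext C1·C2]  r_C2² + 8r_C2 − 660 = 0  ⇒  r_C2 = 22 (r>0 drops 1)
2. [ext C2·C3]  r_C2² + 42r_C2 − 1408 = 0  ⇒  r_C2 = 22 (r>0 drops 1)

22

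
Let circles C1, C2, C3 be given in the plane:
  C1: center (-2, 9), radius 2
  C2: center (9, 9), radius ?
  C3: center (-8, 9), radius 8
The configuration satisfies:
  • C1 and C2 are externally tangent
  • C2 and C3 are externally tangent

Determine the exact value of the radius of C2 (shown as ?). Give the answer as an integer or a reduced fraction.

9

1. [ext C1·C2]  r_C2² + 4r_C2 − 117 = 0  ⇒  r_C2 = 9 (r>0 drops 1)
2. [ext C2·C3]  r_C2² + 16r_C2 − 225 = 0  ⇒  r_C2 = 9 (r>0 drops 1)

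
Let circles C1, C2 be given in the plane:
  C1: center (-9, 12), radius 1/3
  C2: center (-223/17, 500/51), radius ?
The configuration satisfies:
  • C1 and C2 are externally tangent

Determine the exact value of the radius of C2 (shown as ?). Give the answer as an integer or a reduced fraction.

13/3

1. [ext C1·C2]  r_C2² + (2/3)r_C2 − 65/3 = 0  ⇒  r_C2 = 13/3 (r>0 drops 1)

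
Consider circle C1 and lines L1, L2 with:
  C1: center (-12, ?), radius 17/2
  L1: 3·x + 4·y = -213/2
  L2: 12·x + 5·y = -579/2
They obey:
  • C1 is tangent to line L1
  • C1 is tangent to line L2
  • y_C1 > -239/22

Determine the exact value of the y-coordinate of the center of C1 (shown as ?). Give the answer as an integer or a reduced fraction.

1. [C1‖L1]  y_C1² + (141/4)y_C1 + 791/4 = 0  ⇒  y_C1 = -113/4 or -7
2. [C1‖L2]  y_C1² + (291/5)y_C1 + 1792/5 = 0  ⇒  y_C1 = -256/5 or -7

-7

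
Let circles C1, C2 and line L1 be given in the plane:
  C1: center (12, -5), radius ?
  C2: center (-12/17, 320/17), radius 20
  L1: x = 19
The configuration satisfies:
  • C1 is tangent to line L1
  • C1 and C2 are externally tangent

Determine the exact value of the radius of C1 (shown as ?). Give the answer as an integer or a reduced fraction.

7

1. [C1‖L1]  r_C1² − 49 = 0  ⇒  r_C1 = 7 (r>0 drops 1)
2. [ext C1·C2]  r_C1² + 40r_C1 − 329 = 0  ⇒  r_C1 = 7 (r>0 drops 1)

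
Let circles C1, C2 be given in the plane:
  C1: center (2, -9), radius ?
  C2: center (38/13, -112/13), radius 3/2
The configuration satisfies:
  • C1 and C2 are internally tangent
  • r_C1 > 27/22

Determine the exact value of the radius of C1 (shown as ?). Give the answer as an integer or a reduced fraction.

5/2

1. [int C1,C2]  r_C1² − 3r_C1 + 5/4 = 0  ⇒  r_C1 = 1/2 or 5/2
2. given r_C1 > 27/22: keep 5/2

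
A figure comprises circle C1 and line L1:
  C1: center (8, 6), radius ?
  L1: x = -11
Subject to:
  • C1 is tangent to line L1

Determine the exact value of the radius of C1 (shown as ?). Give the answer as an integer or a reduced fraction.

19

1. [C1‖L1]  r_C1² − 361 = 0  ⇒  r_C1 = 19 (r>0 drops 1)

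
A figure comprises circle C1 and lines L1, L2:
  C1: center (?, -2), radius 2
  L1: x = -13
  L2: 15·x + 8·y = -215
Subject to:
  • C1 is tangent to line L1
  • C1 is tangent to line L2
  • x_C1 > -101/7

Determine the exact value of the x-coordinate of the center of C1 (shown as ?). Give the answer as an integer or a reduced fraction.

1. [C1‖L1]  x_C1² + 26x_C1 + 165 = 0  ⇒  x_C1 = -15 or -11
2. [C1‖L2]  x_C1² + (398/15)x_C1 + 2563/15 = 0  ⇒  x_C1 = -233/15 or -11

-11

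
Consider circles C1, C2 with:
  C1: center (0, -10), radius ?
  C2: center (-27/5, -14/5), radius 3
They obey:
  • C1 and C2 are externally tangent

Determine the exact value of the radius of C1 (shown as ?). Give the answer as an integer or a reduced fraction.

1. [ext C1·C2]  r_C1² + 6r_C1 − 72 = 0  ⇒  r_C1 = 6 (r>0 drops 1)

6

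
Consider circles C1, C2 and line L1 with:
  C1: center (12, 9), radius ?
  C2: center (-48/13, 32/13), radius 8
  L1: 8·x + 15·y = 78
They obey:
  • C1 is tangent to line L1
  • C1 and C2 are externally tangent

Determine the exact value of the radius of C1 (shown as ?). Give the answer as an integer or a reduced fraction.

9

1. [C1‖L1]  r_C1² − 81 = 0  ⇒  r_C1 = 9 (r>0 drops 1)
2. [ext C1·C2]  r_C1² + 16r_C1 − 225 = 0  ⇒  r_C1 = 9 (r>0 drops 1)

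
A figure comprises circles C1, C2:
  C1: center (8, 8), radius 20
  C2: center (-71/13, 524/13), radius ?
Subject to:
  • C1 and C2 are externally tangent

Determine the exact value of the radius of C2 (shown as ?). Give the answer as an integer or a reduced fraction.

1. [ext C1·C2]  r_C2² + 40r_C2 − 825 = 0  ⇒  r_C2 = 15 (r>0 drops 1)

15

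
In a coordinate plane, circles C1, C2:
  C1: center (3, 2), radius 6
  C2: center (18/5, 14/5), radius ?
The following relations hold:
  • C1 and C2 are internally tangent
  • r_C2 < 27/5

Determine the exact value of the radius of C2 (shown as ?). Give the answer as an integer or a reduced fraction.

1. [int C1,C2]  r_C2² − 12r_C2 + 35 = 0  ⇒  r_C2 = 5 or 7
2. given r_C2 < 27/5: keep 5

5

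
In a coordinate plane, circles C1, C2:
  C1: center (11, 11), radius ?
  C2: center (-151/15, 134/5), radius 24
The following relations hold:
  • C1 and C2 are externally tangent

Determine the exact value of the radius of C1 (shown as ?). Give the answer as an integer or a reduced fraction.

7/3

1. [ext C1·C2]  r_C1² + 48r_C1 − 1057/9 = 0  ⇒  r_C1 = 7/3 (r>0 drops 1)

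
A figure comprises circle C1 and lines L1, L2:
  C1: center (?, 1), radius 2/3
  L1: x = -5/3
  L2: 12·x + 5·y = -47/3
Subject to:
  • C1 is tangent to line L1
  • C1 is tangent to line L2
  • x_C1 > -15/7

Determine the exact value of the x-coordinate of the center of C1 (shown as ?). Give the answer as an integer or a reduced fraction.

-1

1. [C1‖L1]  x_C1² + (10/3)x_C1 + 7/3 = 0  ⇒  x_C1 = -7/3 or -1
2. [C1‖L2]  x_C1² + (31/9)x_C1 + 22/9 = 0  ⇒  x_C1 = -22/9 or -1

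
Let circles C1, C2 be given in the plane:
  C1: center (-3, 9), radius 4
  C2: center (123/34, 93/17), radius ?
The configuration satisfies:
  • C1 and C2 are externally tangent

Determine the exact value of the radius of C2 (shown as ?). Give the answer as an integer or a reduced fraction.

1. [ext C1·C2]  r_C2² + 8r_C2 − 161/4 = 0  ⇒  r_C2 = 7/2 (r>0 drops 1)

7/2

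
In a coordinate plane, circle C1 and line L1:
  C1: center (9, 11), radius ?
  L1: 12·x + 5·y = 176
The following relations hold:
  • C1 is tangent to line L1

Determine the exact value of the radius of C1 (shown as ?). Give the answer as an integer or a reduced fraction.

1. [C1‖L1]  r_C1² − 1 = 0  ⇒  r_C1 = 1 (r>0 drops 1)

1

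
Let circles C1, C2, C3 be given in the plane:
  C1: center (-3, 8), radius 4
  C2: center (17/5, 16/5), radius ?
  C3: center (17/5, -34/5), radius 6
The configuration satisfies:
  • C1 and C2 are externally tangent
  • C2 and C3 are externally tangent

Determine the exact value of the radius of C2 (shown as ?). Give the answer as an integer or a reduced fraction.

4

1. [ext C1·C2]  r_C2² + 8r_C2 − 48 = 0  ⇒  r_C2 = 4 (r>0 drops 1)
2. [ext C2·C3]  r_C2² + 12r_C2 − 64 = 0  ⇒  r_C2 = 4 (r>0 drops 1)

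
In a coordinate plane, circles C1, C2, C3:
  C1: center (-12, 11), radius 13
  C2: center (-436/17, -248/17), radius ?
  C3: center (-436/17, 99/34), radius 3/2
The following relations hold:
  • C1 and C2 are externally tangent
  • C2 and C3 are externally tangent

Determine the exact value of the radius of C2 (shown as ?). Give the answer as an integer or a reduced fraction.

1. [ext C1·C2]  r_C2² + 26r_C2 − 672 = 0  ⇒  r_C2 = 16 (r>0 drops 1)
2. [ext C2·C3]  r_C2² + 3r_C2 − 304 = 0  ⇒  r_C2 = 16 (r>0 drops 1)

16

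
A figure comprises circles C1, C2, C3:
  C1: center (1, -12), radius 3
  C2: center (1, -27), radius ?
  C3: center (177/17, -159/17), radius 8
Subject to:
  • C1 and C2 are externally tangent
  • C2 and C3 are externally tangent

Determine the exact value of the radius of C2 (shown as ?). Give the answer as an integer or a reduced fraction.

12

1. [ext C1·C2]  r_C2² + 6r_C2 − 216 = 0  ⇒  r_C2 = 12 (r>0 drops 1)
2. [ext C2·C3]  r_C2² + 16r_C2 − 336 = 0  ⇒  r_C2 = 12 (r>0 drops 1)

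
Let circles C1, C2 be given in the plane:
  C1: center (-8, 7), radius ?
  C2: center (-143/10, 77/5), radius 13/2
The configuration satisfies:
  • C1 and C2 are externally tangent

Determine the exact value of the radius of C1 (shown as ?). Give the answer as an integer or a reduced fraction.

4

1. [ext C1·C2]  r_C1² + 13r_C1 − 68 = 0  ⇒  r_C1 = 4 (r>0 drops 1)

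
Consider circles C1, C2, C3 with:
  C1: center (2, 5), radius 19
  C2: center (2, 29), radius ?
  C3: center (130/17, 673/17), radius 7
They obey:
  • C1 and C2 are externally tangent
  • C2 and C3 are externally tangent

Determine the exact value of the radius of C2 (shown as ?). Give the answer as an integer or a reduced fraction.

5

1. [ext C1·C2]  r_C2² + 38r_C2 − 215 = 0  ⇒  r_C2 = 5 (r>0 drops 1)
2. [ext C2·C3]  r_C2² + 14r_C2 − 95 = 0  ⇒  r_C2 = 5 (r>0 drops 1)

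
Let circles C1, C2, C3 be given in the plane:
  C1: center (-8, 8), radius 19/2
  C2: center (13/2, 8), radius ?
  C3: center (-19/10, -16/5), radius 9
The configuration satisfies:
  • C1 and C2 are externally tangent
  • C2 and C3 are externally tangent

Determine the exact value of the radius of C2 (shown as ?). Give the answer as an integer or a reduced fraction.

1. [ext C1·C2]  r_C2² + 19r_C2 − 120 = 0  ⇒  r_C2 = 5 (r>0 drops 1)
2. [ext C2·C3]  r_C2² + 18r_C2 − 115 = 0  ⇒  r_C2 = 5 (r>0 drops 1)

5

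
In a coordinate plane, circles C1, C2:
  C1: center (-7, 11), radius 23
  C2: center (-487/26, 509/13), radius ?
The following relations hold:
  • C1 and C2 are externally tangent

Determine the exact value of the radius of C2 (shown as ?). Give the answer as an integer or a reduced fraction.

15/2

1. [ext C1·C2]  r_C2² + 46r_C2 − 1605/4 = 0  ⇒  r_C2 = 15/2 (r>0 drops 1)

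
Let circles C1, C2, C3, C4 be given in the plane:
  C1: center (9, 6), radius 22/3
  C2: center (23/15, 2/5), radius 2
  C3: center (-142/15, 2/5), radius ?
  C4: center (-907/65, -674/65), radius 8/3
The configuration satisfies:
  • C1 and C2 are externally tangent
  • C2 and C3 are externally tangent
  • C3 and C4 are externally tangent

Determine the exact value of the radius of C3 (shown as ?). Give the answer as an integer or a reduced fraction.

1. [ext C2·C3]  r_C3² + 4r_C3 − 117 = 0  ⇒  r_C3 = 9 (r>0 drops 1)
2. [ext C3·C4]  r_C3² + (16/3)r_C3 − 129 = 0  ⇒  r_C3 = 9 (r>0 drops 1)

9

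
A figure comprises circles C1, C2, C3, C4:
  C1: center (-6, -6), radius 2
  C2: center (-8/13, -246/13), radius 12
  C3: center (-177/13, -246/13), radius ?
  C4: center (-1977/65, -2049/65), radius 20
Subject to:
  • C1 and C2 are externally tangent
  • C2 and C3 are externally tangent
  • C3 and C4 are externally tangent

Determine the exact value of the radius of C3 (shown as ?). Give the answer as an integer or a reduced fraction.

1. [ext C2·C3]  r_C3² + 24r_C3 − 25 = 0  ⇒  r_C3 = 1 (r>0 drops 1)
2. [ext C3·C4]  r_C3² + 40r_C3 − 41 = 0  ⇒  r_C3 = 1 (r>0 drops 1)

1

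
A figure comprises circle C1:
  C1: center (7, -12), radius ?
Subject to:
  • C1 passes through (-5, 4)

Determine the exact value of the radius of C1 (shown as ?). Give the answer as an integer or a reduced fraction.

1. [C1∋P]  r_C1² − 400 = 0  ⇒  r_C1 = 20 (r>0 drops 1)

20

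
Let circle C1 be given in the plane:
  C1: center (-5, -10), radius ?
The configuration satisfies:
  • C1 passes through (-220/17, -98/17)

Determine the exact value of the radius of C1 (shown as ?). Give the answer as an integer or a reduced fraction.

1. [C1∋P]  r_C1² − 81 = 0  ⇒  r_C1 = 9 (r>0 drops 1)

9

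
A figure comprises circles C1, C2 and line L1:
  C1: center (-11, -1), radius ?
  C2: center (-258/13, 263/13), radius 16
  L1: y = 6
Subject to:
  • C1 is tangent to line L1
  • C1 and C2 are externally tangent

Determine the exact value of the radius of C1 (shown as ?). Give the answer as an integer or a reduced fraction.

1. [C1‖L1]  r_C1² − 49 = 0  ⇒  r_C1 = 7 (r>0 drops 1)
2. [ext C1·C2]  r_C1² + 32r_C1 − 273 = 0  ⇒  r_C1 = 7 (r>0 drops 1)

7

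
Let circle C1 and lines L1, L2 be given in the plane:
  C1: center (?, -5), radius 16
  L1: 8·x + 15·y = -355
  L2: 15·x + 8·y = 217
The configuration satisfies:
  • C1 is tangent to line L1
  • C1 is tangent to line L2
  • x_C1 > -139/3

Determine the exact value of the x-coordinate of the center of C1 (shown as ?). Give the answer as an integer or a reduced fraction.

1. [C1‖L1]  x_C1² + 70x_C1 + 69 = 0  ⇒  x_C1 = -69 or -1
2. [C1‖L2]  x_C1² − (514/15)x_C1 − 529/15 = 0  ⇒  x_C1 = -1 or 529/15

-1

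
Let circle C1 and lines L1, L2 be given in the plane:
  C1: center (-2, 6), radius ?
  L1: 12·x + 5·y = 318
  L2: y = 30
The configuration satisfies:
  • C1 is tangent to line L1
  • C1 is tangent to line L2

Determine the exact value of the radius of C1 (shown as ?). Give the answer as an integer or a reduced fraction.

1. [C1‖L1]  r_C1² − 576 = 0  ⇒  r_C1 = 24 (r>0 drops 1)
2. [C1‖L2]  r_C1² − 576 = 0  ⇒  r_C1 = 24 (r>0 drops 1)

24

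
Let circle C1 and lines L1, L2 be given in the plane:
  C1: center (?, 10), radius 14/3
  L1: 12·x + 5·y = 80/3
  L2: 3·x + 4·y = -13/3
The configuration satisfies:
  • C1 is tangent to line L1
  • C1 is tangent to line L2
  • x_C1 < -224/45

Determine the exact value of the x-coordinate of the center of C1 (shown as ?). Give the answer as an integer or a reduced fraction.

1. [C1‖L1]  x_C1² + (35/9)x_C1 − 196/9 = 0  ⇒  x_C1 = -7 or 28/9
2. [C1‖L2]  x_C1² + (266/9)x_C1 + 1421/9 = 0  ⇒  x_C1 = -203/9 or -7

-7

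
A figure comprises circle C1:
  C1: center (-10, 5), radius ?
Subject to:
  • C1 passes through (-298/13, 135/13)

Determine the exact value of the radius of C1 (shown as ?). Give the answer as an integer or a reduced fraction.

14

1. [C1∋P]  r_C1² − 196 = 0  ⇒  r_C1 = 14 (r>0 drops 1)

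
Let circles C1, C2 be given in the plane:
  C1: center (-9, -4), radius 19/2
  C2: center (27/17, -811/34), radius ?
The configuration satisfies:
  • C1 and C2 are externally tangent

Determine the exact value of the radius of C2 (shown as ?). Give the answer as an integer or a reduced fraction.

13

1. [ext C1·C2]  r_C2² + 19r_C2 − 416 = 0  ⇒  r_C2 = 13 (r>0 drops 1)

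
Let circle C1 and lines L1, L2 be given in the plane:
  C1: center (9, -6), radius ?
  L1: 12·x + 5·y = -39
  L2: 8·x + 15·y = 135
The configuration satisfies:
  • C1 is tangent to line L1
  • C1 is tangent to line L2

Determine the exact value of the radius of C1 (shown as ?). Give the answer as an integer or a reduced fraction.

9

1. [C1‖L1]  r_C1² − 81 = 0  ⇒  r_C1 = 9 (r>0 drops 1)
2. [C1‖L2]  r_C1² − 81 = 0  ⇒  r_C1 = 9 (r>0 drops 1)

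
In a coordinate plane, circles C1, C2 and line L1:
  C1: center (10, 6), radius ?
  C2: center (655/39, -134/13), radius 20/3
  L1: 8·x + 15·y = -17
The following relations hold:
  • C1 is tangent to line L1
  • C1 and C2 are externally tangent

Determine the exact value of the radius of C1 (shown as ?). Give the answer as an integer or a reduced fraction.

1. [C1‖L1]  r_C1² − 121 = 0  ⇒  r_C1 = 11 (r>0 drops 1)
2. [ext C1·C2]  r_C1² + (40/3)r_C1 − 803/3 = 0  ⇒  r_C1 = 11 (r>0 drops 1)

11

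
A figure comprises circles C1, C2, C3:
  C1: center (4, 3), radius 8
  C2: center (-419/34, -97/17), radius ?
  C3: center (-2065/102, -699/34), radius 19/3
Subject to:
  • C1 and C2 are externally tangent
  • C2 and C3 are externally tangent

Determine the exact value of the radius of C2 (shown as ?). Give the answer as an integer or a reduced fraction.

21/2

1. [ext C1·C2]  r_C2² + 16r_C2 − 1113/4 = 0  ⇒  r_C2 = 21/2 (r>0 drops 1)
2. [ext C2·C3]  r_C2² + (38/3)r_C2 − 973/4 = 0  ⇒  r_C2 = 21/2 (r>0 drops 1)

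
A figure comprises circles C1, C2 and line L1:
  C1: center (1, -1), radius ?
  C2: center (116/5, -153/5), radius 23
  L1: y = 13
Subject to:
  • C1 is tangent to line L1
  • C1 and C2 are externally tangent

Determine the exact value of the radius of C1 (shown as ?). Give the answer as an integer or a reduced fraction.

1. [C1‖L1]  r_C1² − 196 = 0  ⇒  r_C1 = 14 (r>0 drops 1)
2. [ext C1·C2]  r_C1² + 46r_C1 − 840 = 0  ⇒  r_C1 = 14 (r>0 drops 1)

14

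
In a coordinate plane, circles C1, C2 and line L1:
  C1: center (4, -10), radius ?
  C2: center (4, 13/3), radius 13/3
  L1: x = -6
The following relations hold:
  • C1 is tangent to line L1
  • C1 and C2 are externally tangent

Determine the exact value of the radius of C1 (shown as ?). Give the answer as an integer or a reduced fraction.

10

1. [C1‖L1]  r_C1² − 100 = 0  ⇒  r_C1 = 10 (r>0 drops 1)
2. [ext C1·C2]  r_C1² + (26/3)r_C1 − 560/3 = 0  ⇒  r_C1 = 10 (r>0 drops 1)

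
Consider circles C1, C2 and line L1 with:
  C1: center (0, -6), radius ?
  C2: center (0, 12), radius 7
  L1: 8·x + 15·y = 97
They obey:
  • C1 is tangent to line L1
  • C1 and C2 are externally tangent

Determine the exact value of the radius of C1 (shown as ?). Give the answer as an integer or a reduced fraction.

1. [C1‖L1]  r_C1² − 121 = 0  ⇒  r_C1 = 11 (r>0 drops 1)
2. [ext C1·C2]  r_C1² + 14r_C1 − 275 = 0  ⇒  r_C1 = 11 (r>0 drops 1)

11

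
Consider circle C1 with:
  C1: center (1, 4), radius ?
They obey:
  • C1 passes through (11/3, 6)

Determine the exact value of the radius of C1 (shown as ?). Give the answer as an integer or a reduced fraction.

1. [C1∋P]  r_C1² − 100/9 = 0  ⇒  r_C1 = 10/3 (r>0 drops 1)

10/3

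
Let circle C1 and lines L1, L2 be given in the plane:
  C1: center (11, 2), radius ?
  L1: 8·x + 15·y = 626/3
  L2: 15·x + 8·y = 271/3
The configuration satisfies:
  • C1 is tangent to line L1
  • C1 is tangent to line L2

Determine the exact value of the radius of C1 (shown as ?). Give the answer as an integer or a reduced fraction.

1. [C1‖L1]  r_C1² − 256/9 = 0  ⇒  r_C1 = 16/3 (r>0 drops 1)
2. [C1‖L2]  r_C1² − 256/9 = 0  ⇒  r_C1 = 16/3 (r>0 drops 1)

16/3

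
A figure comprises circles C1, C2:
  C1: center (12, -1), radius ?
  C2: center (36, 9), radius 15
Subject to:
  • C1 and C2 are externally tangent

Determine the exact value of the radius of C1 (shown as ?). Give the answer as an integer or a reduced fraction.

11

1. [ext C1·C2]  r_C1² + 30r_C1 − 451 = 0  ⇒  r_C1 = 11 (r>0 drops 1)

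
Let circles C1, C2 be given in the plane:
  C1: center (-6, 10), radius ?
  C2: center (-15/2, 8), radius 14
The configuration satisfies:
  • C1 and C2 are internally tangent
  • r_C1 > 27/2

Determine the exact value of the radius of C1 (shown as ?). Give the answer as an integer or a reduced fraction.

33/2

1. [int C1,C2]  r_C1² − 28r_C1 + 759/4 = 0  ⇒  r_C1 = 23/2 or 33/2
2. given r_C1 > 27/2: keep 33/2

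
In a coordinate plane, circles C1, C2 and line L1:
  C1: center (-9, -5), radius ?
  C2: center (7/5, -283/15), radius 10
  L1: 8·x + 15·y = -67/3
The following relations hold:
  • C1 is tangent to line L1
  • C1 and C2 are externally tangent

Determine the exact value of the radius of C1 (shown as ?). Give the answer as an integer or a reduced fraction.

1. [C1‖L1]  r_C1² − 484/9 = 0  ⇒  r_C1 = 22/3 (r>0 drops 1)
2. [ext C1·C2]  r_C1² + 20r_C1 − 1804/9 = 0  ⇒  r_C1 = 22/3 (r>0 drops 1)

22/3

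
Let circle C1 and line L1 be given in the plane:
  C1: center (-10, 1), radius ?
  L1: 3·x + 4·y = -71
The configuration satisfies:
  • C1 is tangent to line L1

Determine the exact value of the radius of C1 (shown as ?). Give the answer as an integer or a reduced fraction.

1. [C1‖L1]  r_C1² − 81 = 0  ⇒  r_C1 = 9 (r>0 drops 1)

9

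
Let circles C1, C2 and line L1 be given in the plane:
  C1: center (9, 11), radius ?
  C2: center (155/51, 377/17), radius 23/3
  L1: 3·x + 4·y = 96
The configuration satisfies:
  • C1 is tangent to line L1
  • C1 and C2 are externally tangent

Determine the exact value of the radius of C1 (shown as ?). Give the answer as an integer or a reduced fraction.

5

1. [C1‖L1]  r_C1² − 25 = 0  ⇒  r_C1 = 5 (r>0 drops 1)
2. [ext C1·C2]  r_C1² + (46/3)r_C1 − 305/3 = 0  ⇒  r_C1 = 5 (r>0 drops 1)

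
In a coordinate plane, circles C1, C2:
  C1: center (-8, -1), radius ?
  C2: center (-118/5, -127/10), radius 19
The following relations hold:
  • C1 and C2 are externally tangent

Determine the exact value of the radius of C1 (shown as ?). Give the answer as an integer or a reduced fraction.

1/2

1. [ext C1·C2]  r_C1² + 38r_C1 − 77/4 = 0  ⇒  r_C1 = 1/2 (r>0 drops 1)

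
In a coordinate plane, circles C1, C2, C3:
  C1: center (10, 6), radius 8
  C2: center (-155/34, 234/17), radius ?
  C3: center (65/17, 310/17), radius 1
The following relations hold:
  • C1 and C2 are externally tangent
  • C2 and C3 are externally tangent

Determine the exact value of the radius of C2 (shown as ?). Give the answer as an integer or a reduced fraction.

17/2

1. [ext C1·C2]  r_C2² + 16r_C2 − 833/4 = 0  ⇒  r_C2 = 17/2 (r>0 drops 1)
2. [ext C2·C3]  r_C2² + 2r_C2 − 357/4 = 0  ⇒  r_C2 = 17/2 (r>0 drops 1)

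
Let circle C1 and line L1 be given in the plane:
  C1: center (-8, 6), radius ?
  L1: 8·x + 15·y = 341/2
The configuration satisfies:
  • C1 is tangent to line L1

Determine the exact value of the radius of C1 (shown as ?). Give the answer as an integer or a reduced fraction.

17/2

1. [C1‖L1]  r_C1² − 289/4 = 0  ⇒  r_C1 = 17/2 (r>0 drops 1)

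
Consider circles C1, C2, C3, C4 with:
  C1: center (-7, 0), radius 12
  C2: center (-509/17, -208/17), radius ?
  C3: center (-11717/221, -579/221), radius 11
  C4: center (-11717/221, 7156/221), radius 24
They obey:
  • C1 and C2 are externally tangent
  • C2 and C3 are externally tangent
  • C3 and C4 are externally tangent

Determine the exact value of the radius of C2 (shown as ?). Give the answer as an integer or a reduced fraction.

14

1. [ext C1·C2]  r_C2² + 24r_C2 − 532 = 0  ⇒  r_C2 = 14 (r>0 drops 1)
2. [ext C2·C3]  r_C2² + 22r_C2 − 504 = 0  ⇒  r_C2 = 14 (r>0 drops 1)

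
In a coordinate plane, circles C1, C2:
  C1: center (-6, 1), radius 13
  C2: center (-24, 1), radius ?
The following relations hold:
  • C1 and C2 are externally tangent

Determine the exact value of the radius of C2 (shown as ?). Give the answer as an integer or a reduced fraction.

1. [ext C1·C2]  r_C2² + 26r_C2 − 155 = 0  ⇒  r_C2 = 5 (r>0 drops 1)

5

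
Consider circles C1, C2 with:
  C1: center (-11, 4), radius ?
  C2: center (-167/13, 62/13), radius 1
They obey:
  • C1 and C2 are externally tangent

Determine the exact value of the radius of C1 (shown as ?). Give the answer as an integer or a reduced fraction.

1. [ext C1·C2]  r_C1² + 2r_C1 − 3 = 0  ⇒  r_C1 = 1 (r>0 drops 1)

1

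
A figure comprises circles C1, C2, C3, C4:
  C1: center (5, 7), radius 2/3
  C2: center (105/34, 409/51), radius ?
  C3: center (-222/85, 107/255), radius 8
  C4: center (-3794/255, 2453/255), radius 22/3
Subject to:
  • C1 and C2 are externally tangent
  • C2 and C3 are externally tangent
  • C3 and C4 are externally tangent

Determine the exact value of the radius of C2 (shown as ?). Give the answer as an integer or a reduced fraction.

1. [ext C1·C2]  r_C2² + (4/3)r_C2 − 17/4 = 0  ⇒  r_C2 = 3/2 (r>0 drops 1)
2. [ext C2·C3]  r_C2² + 16r_C2 − 105/4 = 0  ⇒  r_C2 = 3/2 (r>0 drops 1)

3/2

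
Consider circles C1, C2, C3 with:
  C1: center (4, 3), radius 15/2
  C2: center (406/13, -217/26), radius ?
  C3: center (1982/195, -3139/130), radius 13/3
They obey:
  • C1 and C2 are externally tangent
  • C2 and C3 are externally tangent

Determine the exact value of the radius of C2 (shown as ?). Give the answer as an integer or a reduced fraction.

1. [ext C1·C2]  r_C2² + 15r_C2 − 814 = 0  ⇒  r_C2 = 22 (r>0 drops 1)
2. [ext C2·C3]  r_C2² + (26/3)r_C2 − 2024/3 = 0  ⇒  r_C2 = 22 (r>0 drops 1)

22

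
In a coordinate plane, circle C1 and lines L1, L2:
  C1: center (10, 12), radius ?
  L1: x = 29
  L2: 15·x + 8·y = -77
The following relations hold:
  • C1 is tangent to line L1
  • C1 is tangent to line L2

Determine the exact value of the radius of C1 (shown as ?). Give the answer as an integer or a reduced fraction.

1. [C1‖L1]  r_C1² − 361 = 0  ⇒  r_C1 = 19 (r>0 drops 1)
2. [C1‖L2]  r_C1² − 361 = 0  ⇒  r_C1 = 19 (r>0 drops 1)

19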